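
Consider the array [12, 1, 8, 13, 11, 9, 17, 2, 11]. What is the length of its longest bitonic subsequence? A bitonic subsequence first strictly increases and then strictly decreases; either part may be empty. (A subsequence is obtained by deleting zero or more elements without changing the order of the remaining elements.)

6

One longest bitonic subsequence is 1, 8, 13, 11, 9, 2 (positions 2,3,4,5,6,8): it rises to 13 then falls. Length 6 is optimal.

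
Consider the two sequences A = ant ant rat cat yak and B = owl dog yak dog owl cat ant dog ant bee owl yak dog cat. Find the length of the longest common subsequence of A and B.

3

A longest common subsequence is ant, ant, cat (length 3); the LCS DP confirms no longer common subsequence exists.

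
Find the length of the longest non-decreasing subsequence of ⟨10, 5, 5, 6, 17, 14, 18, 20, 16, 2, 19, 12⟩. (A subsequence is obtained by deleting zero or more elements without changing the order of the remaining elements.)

One longest non-decreasing subsequence is 5, 5, 6, 17, 18, 20 (positions 2,3,4,5,7,8), of length 6; no longer one exists.

6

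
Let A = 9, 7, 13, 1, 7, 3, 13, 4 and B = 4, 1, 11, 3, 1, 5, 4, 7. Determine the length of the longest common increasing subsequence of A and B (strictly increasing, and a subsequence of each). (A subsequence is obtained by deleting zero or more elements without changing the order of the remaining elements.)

A longest common strictly increasing subsequence is 1, 3, 4 (length 3); it appears in order in both A and B, and no longer such subsequence exists.

3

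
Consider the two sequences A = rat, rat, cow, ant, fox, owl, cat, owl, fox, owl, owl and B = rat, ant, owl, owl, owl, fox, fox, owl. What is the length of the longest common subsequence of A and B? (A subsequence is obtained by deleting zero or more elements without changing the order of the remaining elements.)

6

A longest common subsequence is rat, ant, owl, owl, fox, owl (length 6); the LCS DP confirms no longer common subsequence exists.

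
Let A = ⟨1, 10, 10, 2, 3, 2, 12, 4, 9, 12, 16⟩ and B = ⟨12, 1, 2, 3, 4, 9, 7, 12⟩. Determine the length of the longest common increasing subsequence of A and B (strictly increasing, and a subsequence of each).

6

For each value that appears in both, track the longest common increasing run ending there.
The best achievable length is 6; one witness is 1, 2, 3, 4, 9, 12 (A-positions 1,4,5,8,9,10, B-positions 2,3,4,5,6,8).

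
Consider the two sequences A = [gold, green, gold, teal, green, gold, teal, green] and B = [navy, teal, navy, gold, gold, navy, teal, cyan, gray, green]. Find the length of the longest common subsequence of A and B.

4

Backtracking the LCS table gives one alignment: gold (A1,B4) → gold (A3,B5) → teal (A4,B7) → green (A8,B10).
So the longest common subsequence has length 4.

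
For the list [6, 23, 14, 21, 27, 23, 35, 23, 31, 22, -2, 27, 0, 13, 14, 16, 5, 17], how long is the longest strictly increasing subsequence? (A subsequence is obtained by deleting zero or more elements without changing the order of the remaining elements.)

Scanning left to right, the best length ending at each element is: 6→1, 23→2, 14→2, 21→3, 27→4, 23→4, 35→5, 23→4, 31→5, 22→4, -2→1, 27→5, 0→2, 13→3, 14→4, 16→5, 5→3, 17→6.
So the longest increasing subsequence has length 6, e.g. -2, 0, 13, 14, 16, 17.

6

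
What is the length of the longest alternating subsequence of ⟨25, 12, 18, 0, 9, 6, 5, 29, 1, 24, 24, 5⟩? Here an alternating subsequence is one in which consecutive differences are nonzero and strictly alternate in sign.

A longest alternating subsequence is 25, 12, 18, 0, 9, 6, 29, 1, 24, 5 (positions 1,2,3,4,5,6,8,9,10,12); its 9 consecutive differences strictly alternate in sign, and length 10 is optimal.

10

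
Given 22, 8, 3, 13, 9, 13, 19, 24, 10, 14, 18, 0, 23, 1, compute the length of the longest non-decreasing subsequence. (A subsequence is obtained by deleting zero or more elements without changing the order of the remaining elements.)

6

Scanning left to right, the best length ending at each element is: 22→1, 8→1, 3→1, 13→2, 9→2, 13→3, 19→4, 24→5, 10→3, 14→4, 18→5, 0→1, 23→6, 1→2.
So the longest non-decreasing subsequence has length 6, e.g. 8, 13, 13, 14, 18, 23.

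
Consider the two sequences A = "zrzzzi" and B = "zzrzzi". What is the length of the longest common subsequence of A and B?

5

Backtracking the LCS table gives one alignment: z (A1,B2) → r (A2,B3) → z (A4,B4) → z (A5,B5) → i (A6,B6).
So the longest common subsequence has length 5.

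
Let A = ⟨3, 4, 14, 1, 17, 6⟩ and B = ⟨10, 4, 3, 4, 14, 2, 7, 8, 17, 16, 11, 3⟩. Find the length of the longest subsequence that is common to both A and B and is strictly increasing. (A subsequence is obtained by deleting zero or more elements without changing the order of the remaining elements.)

4

A longest common strictly increasing subsequence is 3, 4, 14, 17 (length 4); it appears in order in both A and B, and no longer such subsequence exists.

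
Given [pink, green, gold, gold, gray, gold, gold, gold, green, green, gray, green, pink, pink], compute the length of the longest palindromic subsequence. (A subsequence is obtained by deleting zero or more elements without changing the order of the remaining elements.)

9

One longest palindromic subsequence is pink green gray gold gold gold gray green pink (positions 1,2,5,6,7,8,11,12,14); it reads the same forward and backward, and the interval DP gives dp[1][14] = 9.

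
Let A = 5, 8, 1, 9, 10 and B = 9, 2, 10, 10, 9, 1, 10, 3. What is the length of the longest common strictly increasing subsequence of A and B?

2

For each value that appears in both, track the longest common increasing run ending there.
The best achievable length is 2; one witness is 9, 10 (A-positions 4,5, B-positions 1,3).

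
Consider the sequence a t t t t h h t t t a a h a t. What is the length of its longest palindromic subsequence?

10

Using dp[i][j] = 2 + dp[i+1][j−1] if the ends match, else max(dp[i+1][j], dp[i][j−1]):
dp[1][15] = 10. A witness is tttthhtttt at positions 2,3,4,5,6,7,8,9,10,15.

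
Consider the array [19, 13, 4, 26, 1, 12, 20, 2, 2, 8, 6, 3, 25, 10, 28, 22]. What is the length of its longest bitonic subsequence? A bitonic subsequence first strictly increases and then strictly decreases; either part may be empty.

6

One longest bitonic subsequence is 19, 13, 12, 8, 6, 3 (positions 1,2,6,10,11,12): it rises to 19 then falls. Length 6 is optimal.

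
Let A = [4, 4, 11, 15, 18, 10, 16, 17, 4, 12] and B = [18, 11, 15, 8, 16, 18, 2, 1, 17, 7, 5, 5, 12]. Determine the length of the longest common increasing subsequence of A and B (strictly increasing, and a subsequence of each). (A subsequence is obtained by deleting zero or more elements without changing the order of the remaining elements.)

4

For each value that appears in both, track the longest common increasing run ending there.
The best achievable length is 4; one witness is 11, 15, 16, 17 (A-positions 3,4,7,8, B-positions 2,3,5,9).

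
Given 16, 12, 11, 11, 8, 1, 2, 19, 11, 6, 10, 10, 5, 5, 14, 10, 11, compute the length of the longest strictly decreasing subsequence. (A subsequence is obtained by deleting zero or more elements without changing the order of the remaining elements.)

6

Scanning left to right, the best length ending at each element is: 16→1, 12→2, 11→3, 11→3, 8→4, 1→5, 2→5, 19→1, 11→3, 6→5, 10→4, 10→4, 5→6, 5→6, 14→2, 10→4, 11→3.
So the longest decreasing subsequence has length 6, e.g. 16, 12, 11, 8, 6, 5.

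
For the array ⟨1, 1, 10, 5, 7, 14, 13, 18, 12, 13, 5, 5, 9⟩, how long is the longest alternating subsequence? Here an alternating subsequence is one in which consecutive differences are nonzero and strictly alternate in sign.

Track the best alternating length ending on an up-step vs a down-step at each position: up/down = 1/1, 1/1, 2/1, 2/3, 4/3, 4/1, 4/5, 6/1, 4/7, 8/7, 2/9, 2/9, 10/9.
The maximum over both is 10; one such subsequence is 1, 10, 5, 14, 13, 18, 12, 13, 5, 9.

10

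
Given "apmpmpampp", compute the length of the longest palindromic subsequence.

Using dp[i][j] = 2 + dp[i+1][j−1] if the ends match, else max(dp[i+1][j], dp[i][j−1]):
dp[1][10] = 7. A witness is ppmampp at positions 2,4,5,7,8,9,10.

7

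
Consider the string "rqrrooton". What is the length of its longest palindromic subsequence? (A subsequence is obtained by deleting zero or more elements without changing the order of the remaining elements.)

Using dp[i][j] = 2 + dp[i+1][j−1] if the ends match, else max(dp[i+1][j], dp[i][j−1]):
dp[1][9] = 3. A witness is oto at positions 6,7,8.

3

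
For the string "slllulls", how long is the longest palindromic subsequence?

7

One longest palindromic subsequence is sllulls (positions 1,2,3,5,6,7,8); it reads the same forward and backward, and the interval DP gives dp[1][8] = 7.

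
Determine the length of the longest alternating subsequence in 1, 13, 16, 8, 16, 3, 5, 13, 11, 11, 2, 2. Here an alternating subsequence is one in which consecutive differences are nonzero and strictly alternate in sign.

7

Track the best alternating length ending on an up-step vs a down-step at each position: up/down = 1/1, 2/1, 2/1, 2/3, 4/1, 2/5, 6/5, 6/5, 6/7, 6/7, 2/7, 2/7.
The maximum over both is 7; one such subsequence is 1, 13, 8, 16, 3, 13, 11.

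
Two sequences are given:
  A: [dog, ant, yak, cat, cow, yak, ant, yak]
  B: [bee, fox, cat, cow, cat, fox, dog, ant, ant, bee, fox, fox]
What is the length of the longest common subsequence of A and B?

3

Backtracking the LCS table gives one alignment: dog (A1,B7) → ant (A2,B8) → ant (A7,B9).
So the longest common subsequence has length 3.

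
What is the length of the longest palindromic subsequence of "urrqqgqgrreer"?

One longest palindromic subsequence is rrgqgrr (positions 2,3,6,7,8,10,13); it reads the same forward and backward, and the interval DP gives dp[1][13] = 7.

7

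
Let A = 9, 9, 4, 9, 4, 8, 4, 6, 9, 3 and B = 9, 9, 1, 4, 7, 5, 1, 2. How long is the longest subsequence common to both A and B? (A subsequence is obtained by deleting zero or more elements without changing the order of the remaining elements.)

A longest common subsequence is 9, 9, 4 (length 3); the LCS DP confirms no longer common subsequence exists.

3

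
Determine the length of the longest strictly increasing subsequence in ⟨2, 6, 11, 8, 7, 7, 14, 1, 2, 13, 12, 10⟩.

Let dp[i] be the longest increasing subsequence ending at position i. Then dp = [1, 2, 3, 3, 3, 3, 4, 1, 2, 4, 4, 4].
The maximum is 4; one witness is 2, 6, 11, 14 at positions 1,2,3,7.

4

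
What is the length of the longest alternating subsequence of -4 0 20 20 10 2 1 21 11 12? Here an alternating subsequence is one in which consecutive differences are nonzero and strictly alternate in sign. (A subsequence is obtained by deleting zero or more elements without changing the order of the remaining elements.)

Track the best alternating length ending on an up-step vs a down-step at each position: up/down = 1/1, 2/1, 2/1, 2/1, 2/3, 2/3, 2/3, 4/1, 4/5, 6/5.
The maximum over both is 6; one such subsequence is -4, 20, 10, 21, 11, 12.

6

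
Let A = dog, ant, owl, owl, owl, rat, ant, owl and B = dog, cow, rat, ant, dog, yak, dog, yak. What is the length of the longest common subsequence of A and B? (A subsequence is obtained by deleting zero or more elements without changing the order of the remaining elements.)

3

A longest common subsequence is dog, rat, ant (length 3); the LCS DP confirms no longer common subsequence exists.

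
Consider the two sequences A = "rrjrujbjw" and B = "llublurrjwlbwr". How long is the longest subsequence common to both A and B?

Backtracking the LCS table gives one alignment: r (A1,B7) → r (A2,B8) → j (A3,B9) → b (A7,B12) → w (A9,B13).
So the longest common subsequence has length 5.

5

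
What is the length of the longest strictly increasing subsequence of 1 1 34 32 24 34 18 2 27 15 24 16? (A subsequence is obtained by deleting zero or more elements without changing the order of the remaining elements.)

Let dp[i] be the longest increasing subsequence ending at position i. Then dp = [1, 1, 2, 2, 2, 3, 2, 2, 3, 3, 4, 4].
The maximum is 4; one witness is 1, 2, 15, 24 at positions 1,8,10,11.

4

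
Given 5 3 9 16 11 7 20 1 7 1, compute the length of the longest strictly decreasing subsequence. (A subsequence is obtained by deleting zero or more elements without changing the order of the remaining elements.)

One longest decreasing subsequence is 16, 11, 7, 1 (positions 4,5,6,8), of length 4; no longer one exists.

4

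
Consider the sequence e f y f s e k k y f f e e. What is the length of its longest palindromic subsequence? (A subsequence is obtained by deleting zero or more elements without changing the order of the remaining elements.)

8

One longest palindromic subsequence is effkkffe (positions 1,2,4,7,8,10,11,13); it reads the same forward and backward, and the interval DP gives dp[1][13] = 8.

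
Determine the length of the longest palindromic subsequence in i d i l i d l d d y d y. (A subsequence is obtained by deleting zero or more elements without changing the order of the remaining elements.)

5

One longest palindromic subsequence is ddddd (positions 2,6,8,9,11); it reads the same forward and backward, and the interval DP gives dp[1][12] = 5.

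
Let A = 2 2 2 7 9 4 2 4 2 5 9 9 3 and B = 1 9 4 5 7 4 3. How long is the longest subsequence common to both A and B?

A longest common subsequence is 9, 4, 4, 3 (length 4); the LCS DP confirms no longer common subsequence exists.

4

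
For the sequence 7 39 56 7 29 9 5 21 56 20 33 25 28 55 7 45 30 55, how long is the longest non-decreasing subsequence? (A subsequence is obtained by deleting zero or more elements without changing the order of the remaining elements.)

Let dp[i] be the longest non-decreasing subsequence ending at position i. Then dp = [1, 2, 3, 2, 3, 3, 1, 4, 5, 4, 5, 5, 6, 7, 3, 7, 7, 8].
The maximum is 8; one witness is 7, 7, 9, 21, 25, 28, 55, 55 at positions 1,4,6,8,12,13,14,18.

8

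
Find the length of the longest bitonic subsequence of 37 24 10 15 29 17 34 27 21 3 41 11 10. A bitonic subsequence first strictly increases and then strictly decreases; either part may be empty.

Let inc[i] be the LIS ending at i and dec[i] the longest strictly decreasing subsequence starting at i. inc = [1, 1, 1, 2, 3, 3, 4, 4, 4, 1, 5, 2, 2], dec = [6, 4, 2, 3, 5, 3, 5, 4, 3, 1, 3, 2, 1].
max_i inc[i]+dec[i]−1 = 8, with one witness 10, 15, 29, 34, 27, 21, 11, 10.

8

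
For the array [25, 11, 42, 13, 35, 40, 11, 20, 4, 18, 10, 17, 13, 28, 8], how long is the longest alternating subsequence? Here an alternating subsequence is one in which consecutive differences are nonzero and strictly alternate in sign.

A longest alternating subsequence is 25, 11, 42, 13, 35, 11, 20, 4, 18, 10, 17, 13, 28, 8 (positions 1,2,3,4,5,7,8,9,10,11,12,13,14,15); its 13 consecutive differences strictly alternate in sign, and length 14 is optimal.

14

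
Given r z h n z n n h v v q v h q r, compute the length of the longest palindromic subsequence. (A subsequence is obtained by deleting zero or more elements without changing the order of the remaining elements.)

One longest palindromic subsequence is rhvqvhr (positions 1,8,9,11,12,13,15); it reads the same forward and backward, and the interval DP gives dp[1][15] = 7.

7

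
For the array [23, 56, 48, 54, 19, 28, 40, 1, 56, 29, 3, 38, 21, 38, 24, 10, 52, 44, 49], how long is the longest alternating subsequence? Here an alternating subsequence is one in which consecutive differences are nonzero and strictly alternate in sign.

Track the best alternating length ending on an up-step vs a down-step at each position: up/down = 1/1, 2/1, 2/3, 4/3, 1/5, 6/5, 6/5, 1/7, 8/1, 8/9, 8/9, 10/9, 10/11, 12/9, 12/13, 10/13, 14/9, 14/15, 16/15.
The maximum over both is 16; one such subsequence is 23, 56, 48, 54, 19, 28, 1, 56, 29, 38, 21, 38, 24, 52, 44, 49.

16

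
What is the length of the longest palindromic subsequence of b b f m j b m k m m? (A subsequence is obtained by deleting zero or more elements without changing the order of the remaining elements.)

One longest palindromic subsequence is mmkmm (positions 4,7,8,9,10); it reads the same forward and backward, and the interval DP gives dp[1][10] = 5.

5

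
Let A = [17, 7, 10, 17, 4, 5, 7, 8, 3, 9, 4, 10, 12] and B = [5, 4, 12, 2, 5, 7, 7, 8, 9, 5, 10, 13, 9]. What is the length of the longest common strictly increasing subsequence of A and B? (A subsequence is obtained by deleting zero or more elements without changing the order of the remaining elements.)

A longest common strictly increasing subsequence is 4, 5, 7, 8, 9, 10 (length 6); it appears in order in both A and B, and no longer such subsequence exists.

6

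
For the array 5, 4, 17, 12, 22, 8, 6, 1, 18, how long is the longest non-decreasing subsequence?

Let dp[i] be the longest non-decreasing subsequence ending at position i. Then dp = [1, 1, 2, 2, 3, 2, 2, 1, 3].
The maximum is 3; one witness is 5, 17, 22 at positions 1,3,5.

3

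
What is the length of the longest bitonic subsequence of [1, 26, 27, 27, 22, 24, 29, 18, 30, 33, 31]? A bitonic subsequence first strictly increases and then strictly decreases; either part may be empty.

Let inc[i] be the LIS ending at i and dec[i] the longest strictly decreasing subsequence starting at i. inc = [1, 2, 3, 3, 2, 3, 4, 2, 5, 6, 6], dec = [1, 3, 3, 3, 2, 2, 2, 1, 1, 2, 1].
max_i inc[i]+dec[i]−1 = 7, with one witness 1, 26, 27, 29, 30, 33, 31.

7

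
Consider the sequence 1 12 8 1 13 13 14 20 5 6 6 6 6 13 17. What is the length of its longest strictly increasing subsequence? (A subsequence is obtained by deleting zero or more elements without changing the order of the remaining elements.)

5

Let dp[i] be the longest increasing subsequence ending at position i. Then dp = [1, 2, 2, 1, 3, 3, 4, 5, 2, 3, 3, 3, 3, 4, 5].
The maximum is 5; one witness is 1, 12, 13, 14, 20 at positions 1,2,5,7,8.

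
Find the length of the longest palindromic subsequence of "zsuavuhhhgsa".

5

Using dp[i][j] = 2 + dp[i+1][j−1] if the ends match, else max(dp[i+1][j], dp[i][j−1]):
dp[1][12] = 5. A witness is ahhha at positions 4,7,8,9,12.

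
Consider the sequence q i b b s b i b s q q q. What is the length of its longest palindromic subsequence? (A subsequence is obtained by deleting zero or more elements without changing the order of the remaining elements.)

One longest palindromic subsequence is qsbibsq (positions 1,5,6,7,8,9,12); it reads the same forward and backward, and the interval DP gives dp[1][12] = 7.

7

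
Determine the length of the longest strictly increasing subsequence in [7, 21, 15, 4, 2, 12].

Scanning left to right, the best length ending at each element is: 7→1, 21→2, 15→2, 4→1, 2→1, 12→2.
So the longest increasing subsequence has length 2, e.g. 7, 21.

2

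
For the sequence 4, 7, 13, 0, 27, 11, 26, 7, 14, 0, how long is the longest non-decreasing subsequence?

4

Let dp[i] be the longest non-decreasing subsequence ending at position i. Then dp = [1, 2, 3, 1, 4, 3, 4, 3, 4, 2].
The maximum is 4; one witness is 4, 7, 13, 27 at positions 1,2,3,5.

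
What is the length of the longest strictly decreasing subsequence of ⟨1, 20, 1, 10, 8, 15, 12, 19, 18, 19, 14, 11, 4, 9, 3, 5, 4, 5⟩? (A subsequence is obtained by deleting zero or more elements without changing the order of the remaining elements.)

8

Let dp[i] be the longest decreasing subsequence ending at position i. Then dp = [1, 1, 2, 2, 3, 2, 3, 2, 3, 2, 4, 5, 6, 6, 7, 7, 8, 7].
The maximum is 8; one witness is 20, 19, 18, 14, 11, 9, 5, 4 at positions 2,8,9,11,12,14,16,17.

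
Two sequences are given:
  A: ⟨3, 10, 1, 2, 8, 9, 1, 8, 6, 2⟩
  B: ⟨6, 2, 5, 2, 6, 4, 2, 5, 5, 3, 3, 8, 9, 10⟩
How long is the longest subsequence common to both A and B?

A longest common subsequence is 3, 8, 9 (length 3); the LCS DP confirms no longer common subsequence exists.

3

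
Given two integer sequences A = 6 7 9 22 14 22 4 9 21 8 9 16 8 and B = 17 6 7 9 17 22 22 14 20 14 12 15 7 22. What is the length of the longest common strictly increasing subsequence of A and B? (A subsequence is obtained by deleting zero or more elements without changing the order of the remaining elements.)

For each value that appears in both, track the longest common increasing run ending there.
The best achievable length is 5; one witness is 6, 7, 9, 14, 22 (A-positions 1,2,3,5,6, B-positions 2,3,4,8,14).

5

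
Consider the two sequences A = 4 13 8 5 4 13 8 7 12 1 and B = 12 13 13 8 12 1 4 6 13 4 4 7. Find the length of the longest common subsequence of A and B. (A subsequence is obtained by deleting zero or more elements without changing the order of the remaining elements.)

5

A longest common subsequence is 13, 8, 4, 13, 7 (length 5); the LCS DP confirms no longer common subsequence exists.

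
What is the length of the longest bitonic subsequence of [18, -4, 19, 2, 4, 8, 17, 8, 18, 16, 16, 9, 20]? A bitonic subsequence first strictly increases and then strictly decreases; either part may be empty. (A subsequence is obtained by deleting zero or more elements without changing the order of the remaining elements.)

8

One longest bitonic subsequence is -4, 2, 4, 8, 17, 18, 16, 9 (positions 2,4,5,6,7,9,11,12): it rises to 18 then falls. Length 8 is optimal.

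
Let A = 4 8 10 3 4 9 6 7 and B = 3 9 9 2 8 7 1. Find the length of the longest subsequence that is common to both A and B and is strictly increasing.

For each value that appears in both, track the longest common increasing run ending there.
The best achievable length is 2; one witness is 3, 9 (A-positions 4,6, B-positions 1,2).

2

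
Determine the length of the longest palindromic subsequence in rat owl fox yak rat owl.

Using dp[i][j] = 2 + dp[i+1][j−1] if the ends match, else max(dp[i+1][j], dp[i][j−1]):
dp[1][6] = 3. A witness is owl rat owl at positions 2,5,6.

3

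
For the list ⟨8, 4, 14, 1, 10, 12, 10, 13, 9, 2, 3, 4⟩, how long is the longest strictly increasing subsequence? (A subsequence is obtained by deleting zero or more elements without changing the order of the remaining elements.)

Scanning left to right, the best length ending at each element is: 8→1, 4→1, 14→2, 1→1, 10→2, 12→3, 10→2, 13→4, 9→2, 2→2, 3→3, 4→4.
So the longest increasing subsequence has length 4, e.g. 8, 10, 12, 13.

4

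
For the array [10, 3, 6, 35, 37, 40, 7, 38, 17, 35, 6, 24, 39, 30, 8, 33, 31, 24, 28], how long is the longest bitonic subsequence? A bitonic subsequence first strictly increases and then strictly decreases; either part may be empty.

Let inc[i] be the LIS ending at i and dec[i] the longest strictly decreasing subsequence starting at i. inc = [1, 1, 2, 3, 4, 5, 3, 5, 4, 5, 2, 5, 6, 6, 4, 7, 7, 5, 6], dec = [3, 1, 1, 4, 5, 6, 2, 5, 2, 4, 1, 2, 4, 2, 1, 3, 2, 1, 1].
max_i inc[i]+dec[i]−1 = 10, with one witness 3, 6, 35, 37, 40, 38, 35, 33, 31, 28.

10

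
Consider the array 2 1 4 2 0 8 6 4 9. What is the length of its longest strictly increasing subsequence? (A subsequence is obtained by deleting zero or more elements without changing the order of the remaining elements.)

4

Scanning left to right, the best length ending at each element is: 2→1, 1→1, 4→2, 2→2, 0→1, 8→3, 6→3, 4→3, 9→4.
So the longest increasing subsequence has length 4, e.g. 2, 4, 8, 9.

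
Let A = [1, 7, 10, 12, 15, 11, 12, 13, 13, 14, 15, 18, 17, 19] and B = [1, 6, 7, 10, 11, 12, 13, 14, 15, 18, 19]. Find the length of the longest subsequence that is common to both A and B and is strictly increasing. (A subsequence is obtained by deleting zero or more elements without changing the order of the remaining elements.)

10

For each value that appears in both, track the longest common increasing run ending there.
The best achievable length is 10; one witness is 1, 7, 10, 11, 12, 13, 14, 15, 18, 19 (A-positions 1,2,3,6,7,8,10,11,12,14, B-positions 1,3,4,5,6,7,8,9,10,11).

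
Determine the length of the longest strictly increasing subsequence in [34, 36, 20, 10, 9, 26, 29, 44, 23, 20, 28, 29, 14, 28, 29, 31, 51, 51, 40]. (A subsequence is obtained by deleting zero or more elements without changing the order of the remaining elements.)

6

Let dp[i] be the longest increasing subsequence ending at position i. Then dp = [1, 2, 1, 1, 1, 2, 3, 4, 2, 2, 3, 4, 2, 3, 4, 5, 6, 6, 6].
The maximum is 6; one witness is 20, 26, 28, 29, 31, 51 at positions 3,6,11,12,16,17.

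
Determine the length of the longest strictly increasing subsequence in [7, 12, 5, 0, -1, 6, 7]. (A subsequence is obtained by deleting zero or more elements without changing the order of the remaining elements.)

3

Let dp[i] be the longest increasing subsequence ending at position i. Then dp = [1, 2, 1, 1, 1, 2, 3].
The maximum is 3; one witness is 5, 6, 7 at positions 3,6,7.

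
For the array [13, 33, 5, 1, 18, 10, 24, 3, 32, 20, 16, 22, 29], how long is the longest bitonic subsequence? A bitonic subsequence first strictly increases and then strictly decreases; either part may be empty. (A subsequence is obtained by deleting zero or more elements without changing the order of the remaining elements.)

6

Let inc[i] be the LIS ending at i and dec[i] the longest strictly decreasing subsequence starting at i. inc = [1, 2, 1, 1, 2, 2, 3, 2, 4, 3, 3, 4, 5], dec = [3, 4, 2, 1, 3, 2, 3, 1, 3, 2, 1, 1, 1].
max_i inc[i]+dec[i]−1 = 6, with one witness 13, 18, 24, 32, 20, 16.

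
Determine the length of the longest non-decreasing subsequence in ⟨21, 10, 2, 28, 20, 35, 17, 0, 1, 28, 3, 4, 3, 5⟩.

One longest non-decreasing subsequence is 0, 1, 3, 4, 5 (positions 8,9,11,12,14), of length 5; no longer one exists.

5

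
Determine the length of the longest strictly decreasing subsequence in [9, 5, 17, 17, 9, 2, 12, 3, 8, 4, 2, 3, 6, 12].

Let dp[i] be the longest decreasing subsequence ending at position i. Then dp = [1, 2, 1, 1, 2, 3, 2, 3, 3, 4, 5, 5, 4, 2].
The maximum is 5; one witness is 17, 9, 8, 4, 2 at positions 3,5,9,10,11.

5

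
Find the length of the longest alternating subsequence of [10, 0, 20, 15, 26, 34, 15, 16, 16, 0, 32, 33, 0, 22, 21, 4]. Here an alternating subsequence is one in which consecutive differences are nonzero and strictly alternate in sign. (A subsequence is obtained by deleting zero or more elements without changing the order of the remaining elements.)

A longest alternating subsequence is 10, 0, 20, 15, 26, 15, 16, 0, 32, 0, 22, 21 (positions 1,2,3,4,5,7,8,10,11,13,14,15); its 11 consecutive differences strictly alternate in sign, and length 12 is optimal.

12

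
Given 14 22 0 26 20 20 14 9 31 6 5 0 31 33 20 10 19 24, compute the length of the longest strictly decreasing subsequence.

One longest decreasing subsequence is 22, 20, 14, 9, 6, 5, 0 (positions 2,5,7,8,10,11,12), of length 7; no longer one exists.

7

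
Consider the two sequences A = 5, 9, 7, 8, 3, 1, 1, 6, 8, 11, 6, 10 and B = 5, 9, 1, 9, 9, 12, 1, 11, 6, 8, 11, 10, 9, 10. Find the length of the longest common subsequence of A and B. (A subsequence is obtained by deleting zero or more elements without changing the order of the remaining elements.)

8

A longest common subsequence is 5, 9, 1, 1, 6, 8, 11, 10 (length 8); the LCS DP confirms no longer common subsequence exists.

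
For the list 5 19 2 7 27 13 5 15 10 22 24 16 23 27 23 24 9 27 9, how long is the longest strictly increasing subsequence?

Scanning left to right, the best length ending at each element is: 5→1, 19→2, 2→1, 7→2, 27→3, 13→3, 5→2, 15→4, 10→3, 22→5, 24→6, 16→5, 23→6, 27→7, 23→6, 24→7, 9→3, 27→8, 9→3.
So the longest increasing subsequence has length 8, e.g. 5, 7, 13, 15, 22, 23, 24, 27.

8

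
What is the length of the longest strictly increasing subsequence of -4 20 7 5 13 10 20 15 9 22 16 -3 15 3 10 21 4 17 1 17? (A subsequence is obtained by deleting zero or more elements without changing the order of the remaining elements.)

6

Let dp[i] be the longest increasing subsequence ending at position i. Then dp = [1, 2, 2, 2, 3, 3, 4, 4, 3, 5, 5, 2, 4, 3, 4, 6, 4, 6, 3, 6].
The maximum is 6; one witness is -4, 7, 13, 15, 16, 21 at positions 1,3,5,8,11,16.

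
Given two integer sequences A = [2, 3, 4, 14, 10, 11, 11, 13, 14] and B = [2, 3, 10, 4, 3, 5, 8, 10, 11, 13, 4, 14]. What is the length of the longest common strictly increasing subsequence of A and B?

A longest common strictly increasing subsequence is 2, 3, 4, 10, 11, 13, 14 (length 7); it appears in order in both A and B, and no longer such subsequence exists.

7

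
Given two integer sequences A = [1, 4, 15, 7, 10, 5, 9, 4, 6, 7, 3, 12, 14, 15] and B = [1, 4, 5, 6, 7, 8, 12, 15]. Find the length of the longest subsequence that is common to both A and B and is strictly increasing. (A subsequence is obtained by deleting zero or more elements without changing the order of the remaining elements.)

7

A longest common strictly increasing subsequence is 1, 4, 5, 6, 7, 12, 15 (length 7); it appears in order in both A and B, and no longer such subsequence exists.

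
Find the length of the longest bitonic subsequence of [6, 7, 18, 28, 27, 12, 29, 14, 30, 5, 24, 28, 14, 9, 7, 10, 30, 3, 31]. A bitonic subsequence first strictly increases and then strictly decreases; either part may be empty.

Let inc[i] be the LIS ending at i and dec[i] the longest strictly decreasing subsequence starting at i. inc = [1, 2, 3, 4, 4, 3, 5, 4, 6, 1, 5, 6, 4, 3, 2, 4, 7, 1, 8], dec = [3, 3, 5, 7, 6, 4, 6, 4, 6, 2, 5, 5, 4, 3, 2, 2, 2, 1, 1].
max_i inc[i]+dec[i]−1 = 11, with one witness 6, 7, 18, 28, 29, 30, 28, 14, 9, 7, 3.

11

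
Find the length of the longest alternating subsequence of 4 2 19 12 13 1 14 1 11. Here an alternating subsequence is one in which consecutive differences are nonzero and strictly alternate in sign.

Track the best alternating length ending on an up-step vs a down-step at each position: up/down = 1/1, 1/2, 3/1, 3/4, 5/4, 1/6, 7/4, 1/8, 9/8.
The maximum over both is 9; one such subsequence is 4, 2, 19, 12, 13, 1, 14, 1, 11.

9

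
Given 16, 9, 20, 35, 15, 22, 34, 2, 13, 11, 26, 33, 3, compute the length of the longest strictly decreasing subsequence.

5

Scanning left to right, the best length ending at each element is: 16→1, 9→2, 20→1, 35→1, 15→2, 22→2, 34→2, 2→3, 13→3, 11→4, 26→3, 33→3, 3→5.
So the longest decreasing subsequence has length 5, e.g. 16, 15, 13, 11, 3.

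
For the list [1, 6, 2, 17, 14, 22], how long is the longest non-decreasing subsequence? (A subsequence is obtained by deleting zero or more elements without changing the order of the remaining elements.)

4

One longest non-decreasing subsequence is 1, 6, 17, 22 (positions 1,2,4,6), of length 4; no longer one exists.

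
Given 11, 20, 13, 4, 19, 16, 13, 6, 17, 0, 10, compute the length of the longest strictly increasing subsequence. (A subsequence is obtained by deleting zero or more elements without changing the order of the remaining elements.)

Let dp[i] be the longest increasing subsequence ending at position i. Then dp = [1, 2, 2, 1, 3, 3, 2, 2, 4, 1, 3].
The maximum is 4; one witness is 11, 13, 16, 17 at positions 1,3,6,9.

4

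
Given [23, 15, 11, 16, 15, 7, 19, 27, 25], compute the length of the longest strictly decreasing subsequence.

4

One longest decreasing subsequence is 23, 15, 11, 7 (positions 1,2,3,6), of length 4; no longer one exists.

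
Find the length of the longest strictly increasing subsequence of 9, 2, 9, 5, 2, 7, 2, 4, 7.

Scanning left to right, the best length ending at each element is: 9→1, 2→1, 9→2, 5→2, 2→1, 7→3, 2→1, 4→2, 7→3.
So the longest increasing subsequence has length 3, e.g. 2, 5, 7.

3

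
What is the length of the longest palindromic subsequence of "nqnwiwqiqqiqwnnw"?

12

One longest palindromic subsequence is nnwqiqqiqwnn (positions 1,3,4,7,8,9,10,11,12,13,14,15); it reads the same forward and backward, and the interval DP gives dp[1][16] = 12.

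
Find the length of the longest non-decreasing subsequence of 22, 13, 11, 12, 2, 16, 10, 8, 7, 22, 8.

Let dp[i] be the longest non-decreasing subsequence ending at position i. Then dp = [1, 1, 1, 2, 1, 3, 2, 2, 2, 4, 3].
The maximum is 4; one witness is 11, 12, 16, 22 at positions 3,4,6,10.

4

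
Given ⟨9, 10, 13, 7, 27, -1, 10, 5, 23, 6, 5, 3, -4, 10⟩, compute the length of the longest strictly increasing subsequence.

One longest increasing subsequence is 9, 10, 13, 27 (positions 1,2,3,5), of length 4; no longer one exists.

4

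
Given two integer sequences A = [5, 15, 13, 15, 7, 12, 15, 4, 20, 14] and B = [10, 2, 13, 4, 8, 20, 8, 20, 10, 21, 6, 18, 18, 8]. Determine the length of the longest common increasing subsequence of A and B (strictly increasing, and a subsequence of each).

For each value that appears in both, track the longest common increasing run ending there.
The best achievable length is 2; one witness is 13, 20 (A-positions 3,9, B-positions 3,6).

2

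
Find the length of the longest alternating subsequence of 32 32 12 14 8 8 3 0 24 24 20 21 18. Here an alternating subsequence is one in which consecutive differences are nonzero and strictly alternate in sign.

8

Track the best alternating length ending on an up-step vs a down-step at each position: up/down = 1/1, 1/1, 1/2, 3/2, 1/4, 1/4, 1/4, 1/4, 5/2, 5/2, 5/6, 7/6, 5/8.
The maximum over both is 8; one such subsequence is 32, 12, 14, 8, 24, 20, 21, 18.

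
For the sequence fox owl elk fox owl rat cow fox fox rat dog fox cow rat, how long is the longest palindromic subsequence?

One longest palindromic subsequence is rat cow fox dog fox cow rat (positions 6,7,8,11,12,13,14); it reads the same forward and backward, and the interval DP gives dp[1][14] = 7.

7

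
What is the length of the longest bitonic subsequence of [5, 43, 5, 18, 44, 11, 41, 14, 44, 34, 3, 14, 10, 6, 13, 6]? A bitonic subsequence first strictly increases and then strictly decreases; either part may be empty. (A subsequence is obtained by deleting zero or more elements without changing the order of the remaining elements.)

8

Let inc[i] be the LIS ending at i and dec[i] the longest strictly decreasing subsequence starting at i. inc = [1, 2, 1, 2, 3, 2, 3, 3, 4, 4, 1, 3, 2, 2, 3, 2], dec = [2, 6, 2, 4, 6, 3, 5, 3, 5, 4, 1, 3, 2, 1, 2, 1].
max_i inc[i]+dec[i]−1 = 8, with one witness 5, 43, 44, 41, 34, 14, 13, 6.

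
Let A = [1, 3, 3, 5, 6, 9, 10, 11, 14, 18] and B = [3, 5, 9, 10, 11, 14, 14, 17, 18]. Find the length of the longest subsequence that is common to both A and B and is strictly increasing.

7

A longest common strictly increasing subsequence is 3, 5, 9, 10, 11, 14, 18 (length 7); it appears in order in both A and B, and no longer such subsequence exists.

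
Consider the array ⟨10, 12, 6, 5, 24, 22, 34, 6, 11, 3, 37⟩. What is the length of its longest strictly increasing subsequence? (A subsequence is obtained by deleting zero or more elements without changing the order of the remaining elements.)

5

One longest increasing subsequence is 10, 12, 24, 34, 37 (positions 1,2,5,7,11), of length 5; no longer one exists.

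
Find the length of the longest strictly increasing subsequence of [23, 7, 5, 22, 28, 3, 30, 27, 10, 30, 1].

One longest increasing subsequence is 7, 22, 28, 30 (positions 2,4,5,7), of length 4; no longer one exists.

4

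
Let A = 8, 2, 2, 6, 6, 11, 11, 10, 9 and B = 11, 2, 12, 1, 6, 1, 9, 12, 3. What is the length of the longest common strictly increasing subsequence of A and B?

A longest common strictly increasing subsequence is 2, 6, 9 (length 3); it appears in order in both A and B, and no longer such subsequence exists.

3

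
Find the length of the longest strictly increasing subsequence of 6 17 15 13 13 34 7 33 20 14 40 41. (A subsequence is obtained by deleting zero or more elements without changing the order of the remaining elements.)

5

Let dp[i] be the longest increasing subsequence ending at position i. Then dp = [1, 2, 2, 2, 2, 3, 2, 3, 3, 3, 4, 5].
The maximum is 5; one witness is 6, 17, 34, 40, 41 at positions 1,2,6,11,12.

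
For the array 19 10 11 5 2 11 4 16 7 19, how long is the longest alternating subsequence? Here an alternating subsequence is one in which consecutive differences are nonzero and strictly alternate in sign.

9

Track the best alternating length ending on an up-step vs a down-step at each position: up/down = 1/1, 1/2, 3/2, 1/4, 1/4, 5/2, 5/6, 7/2, 7/8, 9/1.
The maximum over both is 9; one such subsequence is 19, 10, 11, 5, 11, 4, 16, 7, 19.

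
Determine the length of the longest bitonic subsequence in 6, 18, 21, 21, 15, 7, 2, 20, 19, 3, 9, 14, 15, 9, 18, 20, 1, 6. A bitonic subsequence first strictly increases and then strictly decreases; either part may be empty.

One longest bitonic subsequence is 6, 18, 21, 20, 19, 15, 9, 6 (positions 1,2,3,8,9,13,14,18): it rises to 21 then falls. Length 8 is optimal.

8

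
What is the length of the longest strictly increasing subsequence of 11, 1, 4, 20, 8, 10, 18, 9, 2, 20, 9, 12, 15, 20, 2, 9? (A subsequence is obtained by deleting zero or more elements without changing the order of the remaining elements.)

Scanning left to right, the best length ending at each element is: 11→1, 1→1, 4→2, 20→3, 8→3, 10→4, 18→5, 9→4, 2→2, 20→6, 9→4, 12→5, 15→6, 20→7, 2→2, 9→4.
So the longest increasing subsequence has length 7, e.g. 1, 4, 8, 10, 12, 15, 20.

7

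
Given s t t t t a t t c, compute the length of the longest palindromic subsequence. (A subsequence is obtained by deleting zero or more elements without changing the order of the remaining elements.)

Using dp[i][j] = 2 + dp[i+1][j−1] if the ends match, else max(dp[i+1][j], dp[i][j−1]):
dp[1][9] = 6. A witness is tttttt at positions 2,3,4,5,7,8.

6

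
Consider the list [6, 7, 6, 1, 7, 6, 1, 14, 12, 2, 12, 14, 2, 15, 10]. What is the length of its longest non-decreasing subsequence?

One longest non-decreasing subsequence is 6, 7, 7, 12, 12, 14, 15 (positions 1,2,5,9,11,12,14), of length 7; no longer one exists.

7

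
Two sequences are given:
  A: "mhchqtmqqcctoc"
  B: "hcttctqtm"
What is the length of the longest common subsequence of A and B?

A longest common subsequence is hcqtm (length 5); the LCS DP confirms no longer common subsequence exists.

5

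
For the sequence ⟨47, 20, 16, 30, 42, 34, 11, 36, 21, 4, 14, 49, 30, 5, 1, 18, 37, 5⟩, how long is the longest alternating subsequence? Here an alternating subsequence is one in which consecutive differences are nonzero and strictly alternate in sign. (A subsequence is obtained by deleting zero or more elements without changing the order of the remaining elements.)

10

A longest alternating subsequence is 47, 20, 42, 34, 36, 4, 14, 5, 18, 5 (positions 1,2,5,6,8,10,11,14,16,18); its 9 consecutive differences strictly alternate in sign, and length 10 is optimal.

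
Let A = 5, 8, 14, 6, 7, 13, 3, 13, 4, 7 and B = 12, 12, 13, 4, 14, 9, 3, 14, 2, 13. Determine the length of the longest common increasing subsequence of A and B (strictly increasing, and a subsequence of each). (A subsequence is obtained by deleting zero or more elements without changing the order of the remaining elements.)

2

A longest common strictly increasing subsequence is 3, 13 (length 2); it appears in order in both A and B, and no longer such subsequence exists.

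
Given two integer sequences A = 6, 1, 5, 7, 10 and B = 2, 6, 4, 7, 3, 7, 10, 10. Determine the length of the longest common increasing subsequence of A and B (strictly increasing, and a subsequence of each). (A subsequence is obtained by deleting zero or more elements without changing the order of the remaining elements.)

3

For each value that appears in both, track the longest common increasing run ending there.
The best achievable length is 3; one witness is 6, 7, 10 (A-positions 1,4,5, B-positions 2,4,7).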